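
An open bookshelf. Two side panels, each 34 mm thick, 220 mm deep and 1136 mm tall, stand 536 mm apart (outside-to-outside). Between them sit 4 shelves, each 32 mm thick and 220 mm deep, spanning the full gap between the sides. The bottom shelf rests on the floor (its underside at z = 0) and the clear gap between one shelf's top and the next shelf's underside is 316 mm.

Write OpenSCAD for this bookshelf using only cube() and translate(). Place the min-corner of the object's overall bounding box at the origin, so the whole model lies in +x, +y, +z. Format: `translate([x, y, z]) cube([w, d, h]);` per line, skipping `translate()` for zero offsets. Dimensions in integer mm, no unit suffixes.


cube([34, 220, 1136]);
translate([502, 0, 0]) cube([34, 220, 1136]);
translate([34, 0, 0]) cube([468, 220, 32]);
translate([34, 0, 348]) cube([468, 220, 32]);
translate([34, 0, 696]) cube([468, 220, 32]);
translate([34, 0, 1044]) cube([468, 220, 32]);


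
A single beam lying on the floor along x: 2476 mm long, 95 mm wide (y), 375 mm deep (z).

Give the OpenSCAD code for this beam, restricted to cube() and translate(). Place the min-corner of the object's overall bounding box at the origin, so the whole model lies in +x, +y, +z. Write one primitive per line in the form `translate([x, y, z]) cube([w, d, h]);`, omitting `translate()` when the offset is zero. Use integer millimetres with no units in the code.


cube([2476, 95, 375]);


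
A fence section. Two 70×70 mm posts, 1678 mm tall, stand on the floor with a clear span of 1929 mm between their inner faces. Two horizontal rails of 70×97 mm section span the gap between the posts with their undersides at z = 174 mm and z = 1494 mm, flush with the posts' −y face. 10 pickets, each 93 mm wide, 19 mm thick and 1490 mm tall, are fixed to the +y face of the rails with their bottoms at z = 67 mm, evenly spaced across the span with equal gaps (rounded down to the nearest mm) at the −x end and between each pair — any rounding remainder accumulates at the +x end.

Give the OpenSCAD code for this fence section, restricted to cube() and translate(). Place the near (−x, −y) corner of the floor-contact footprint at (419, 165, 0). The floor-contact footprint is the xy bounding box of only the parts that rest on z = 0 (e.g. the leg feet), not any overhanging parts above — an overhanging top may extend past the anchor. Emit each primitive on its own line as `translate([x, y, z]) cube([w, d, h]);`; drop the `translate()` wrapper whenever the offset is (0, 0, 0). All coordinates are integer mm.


translate([419, 165, 0]) cube([70, 70, 1678]);
translate([2418, 165, 0]) cube([70, 70, 1678]);
translate([489, 165, 174]) cube([1929, 70, 97]);
translate([489, 165, 1494]) cube([1929, 70, 97]);
translate([579, 235, 67]) cube([93, 19, 1490]);
translate([762, 235, 67]) cube([93, 19, 1490]);
translate([945, 235, 67]) cube([93, 19, 1490]);
translate([1128, 235, 67]) cube([93, 19, 1490]);
translate([1311, 235, 67]) cube([93, 19, 1490]);
translate([1494, 235, 67]) cube([93, 19, 1490]);
translate([1677, 235, 67]) cube([93, 19, 1490]);
translate([1860, 235, 67]) cube([93, 19, 1490]);
translate([2043, 235, 67]) cube([93, 19, 1490]);
translate([2226, 235, 67]) cube([93, 19, 1490]);


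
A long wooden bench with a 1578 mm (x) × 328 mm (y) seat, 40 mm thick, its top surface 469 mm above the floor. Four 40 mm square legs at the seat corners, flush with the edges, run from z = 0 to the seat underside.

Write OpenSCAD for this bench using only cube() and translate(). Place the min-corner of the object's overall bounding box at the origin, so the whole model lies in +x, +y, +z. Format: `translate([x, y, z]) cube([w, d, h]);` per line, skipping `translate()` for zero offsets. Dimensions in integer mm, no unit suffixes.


// leg_h = 469 − 40 = 429
translate([0, 0, 429]) cube([1578, 328, 40]);
cube([40, 40, 429]);
translate([0, 288, 0]) cube([40, 40, 429]);
translate([1538, 0, 0]) cube([40, 40, 429]);
translate([1538, 288, 0]) cube([40, 40, 429]);


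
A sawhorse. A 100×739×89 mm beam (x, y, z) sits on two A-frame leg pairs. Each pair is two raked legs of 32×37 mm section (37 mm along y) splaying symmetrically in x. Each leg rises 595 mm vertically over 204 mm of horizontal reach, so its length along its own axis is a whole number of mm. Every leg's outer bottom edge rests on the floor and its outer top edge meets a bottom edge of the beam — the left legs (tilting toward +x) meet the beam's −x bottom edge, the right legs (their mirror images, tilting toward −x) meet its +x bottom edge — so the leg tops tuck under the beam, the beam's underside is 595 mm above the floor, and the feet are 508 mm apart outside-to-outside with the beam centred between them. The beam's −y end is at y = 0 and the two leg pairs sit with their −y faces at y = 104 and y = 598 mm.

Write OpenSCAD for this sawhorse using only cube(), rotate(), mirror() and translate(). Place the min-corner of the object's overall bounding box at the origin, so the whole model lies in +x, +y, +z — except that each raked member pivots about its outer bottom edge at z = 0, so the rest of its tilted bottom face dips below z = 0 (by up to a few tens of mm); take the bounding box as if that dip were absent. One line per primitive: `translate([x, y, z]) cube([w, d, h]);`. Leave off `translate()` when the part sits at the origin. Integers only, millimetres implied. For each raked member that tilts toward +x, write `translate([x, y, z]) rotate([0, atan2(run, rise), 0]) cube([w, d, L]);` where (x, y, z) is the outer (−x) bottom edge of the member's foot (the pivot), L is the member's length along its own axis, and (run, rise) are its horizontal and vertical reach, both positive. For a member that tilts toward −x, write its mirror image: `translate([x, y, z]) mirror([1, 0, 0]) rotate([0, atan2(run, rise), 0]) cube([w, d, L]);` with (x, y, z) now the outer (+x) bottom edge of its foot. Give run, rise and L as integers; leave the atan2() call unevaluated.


translate([204, 0, 595]) cube([100, 739, 89]);
translate([0, 104, 0]) rotate([0, atan2(204, 595), 0]) cube([32, 37, 629]);
translate([508, 104, 0]) mirror([1, 0, 0]) rotate([0, atan2(204, 595), 0]) cube([32, 37, 629]);
translate([0, 598, 0]) rotate([0, atan2(204, 595), 0]) cube([32, 37, 629]);
translate([508, 598, 0]) mirror([1, 0, 0]) rotate([0, atan2(204, 595), 0]) cube([32, 37, 629]);


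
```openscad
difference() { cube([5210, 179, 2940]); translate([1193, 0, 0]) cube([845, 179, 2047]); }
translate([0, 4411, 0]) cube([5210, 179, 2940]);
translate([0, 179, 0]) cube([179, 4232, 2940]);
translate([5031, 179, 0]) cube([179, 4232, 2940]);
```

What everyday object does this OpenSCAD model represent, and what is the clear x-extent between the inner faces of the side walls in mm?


A single room. The interior width is 4852 mm.

Four walls enclosing a rectangle with a door in the front wall — a room. Outside width 5210 minus two 179 mm walls gives 4852 mm.


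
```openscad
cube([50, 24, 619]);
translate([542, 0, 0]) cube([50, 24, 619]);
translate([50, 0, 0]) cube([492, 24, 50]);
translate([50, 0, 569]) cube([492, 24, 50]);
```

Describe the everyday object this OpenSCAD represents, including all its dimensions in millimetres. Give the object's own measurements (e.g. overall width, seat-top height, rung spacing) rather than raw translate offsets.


A rectangular picture frame lying in the x–z plane (depth along y). The opening is 492 mm wide (x) by 519 mm tall (z), surrounded by a border 50 mm wide on all four sides. The frame is 24 mm deep and is made of two full-height vertical stiles with two horizontal rails fitted between them.


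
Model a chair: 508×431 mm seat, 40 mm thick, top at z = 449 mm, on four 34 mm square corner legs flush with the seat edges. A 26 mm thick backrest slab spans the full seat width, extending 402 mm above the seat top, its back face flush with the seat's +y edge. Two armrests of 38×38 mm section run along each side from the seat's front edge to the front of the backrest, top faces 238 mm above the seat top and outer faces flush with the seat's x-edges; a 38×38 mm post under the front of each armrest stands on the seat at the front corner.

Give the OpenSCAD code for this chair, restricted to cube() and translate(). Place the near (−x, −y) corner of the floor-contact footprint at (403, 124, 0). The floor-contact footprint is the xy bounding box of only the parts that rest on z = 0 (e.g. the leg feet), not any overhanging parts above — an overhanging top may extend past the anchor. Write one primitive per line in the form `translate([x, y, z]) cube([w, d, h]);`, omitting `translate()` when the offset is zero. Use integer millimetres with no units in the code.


// leg_h = 449 - 40 = 409
// arm post h = 238 - 38 = 200
translate([403, 124, 409]) cube([508, 431, 40]);
translate([403, 124, 0]) cube([34, 34, 409]);
translate([877, 124, 0]) cube([34, 34, 409]);
translate([403, 521, 0]) cube([34, 34, 409]);
translate([877, 521, 0]) cube([34, 34, 409]);
translate([403, 529, 449]) cube([508, 26, 402]);
translate([403, 124, 649]) cube([38, 405, 38]);
translate([873, 124, 649]) cube([38, 405, 38]);
translate([403, 124, 449]) cube([38, 38, 200]);
translate([873, 124, 449]) cube([38, 38, 200]);


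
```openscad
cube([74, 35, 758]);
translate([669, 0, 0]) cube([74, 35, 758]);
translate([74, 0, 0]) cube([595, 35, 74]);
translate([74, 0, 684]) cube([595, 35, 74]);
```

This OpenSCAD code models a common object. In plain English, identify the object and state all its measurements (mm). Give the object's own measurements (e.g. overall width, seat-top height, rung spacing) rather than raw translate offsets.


A rectangular picture frame lying in the x–z plane (depth along y). The opening is 595 mm wide (x) by 610 mm tall (z), surrounded by a border 74 mm wide on all four sides. The frame is 35 mm deep and is made of two full-height vertical stiles with two horizontal rails fitted between them.


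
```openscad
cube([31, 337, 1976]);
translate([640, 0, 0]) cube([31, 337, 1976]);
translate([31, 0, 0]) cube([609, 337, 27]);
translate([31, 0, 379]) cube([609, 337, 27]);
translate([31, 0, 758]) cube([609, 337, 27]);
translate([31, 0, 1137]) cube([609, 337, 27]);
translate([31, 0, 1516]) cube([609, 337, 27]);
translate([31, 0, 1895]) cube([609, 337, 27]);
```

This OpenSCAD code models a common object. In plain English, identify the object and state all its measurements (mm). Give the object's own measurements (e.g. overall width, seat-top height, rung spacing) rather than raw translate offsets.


An open bookshelf. Two side panels, each 31 mm thick, 337 mm deep and 1976 mm tall, stand 671 mm apart (outside-to-outside). Between them sit 6 shelves, each 27 mm thick and 337 mm deep, spanning the full gap between the sides. The bottom shelf rests on the floor (its underside at z = 0) and the clear gap between one shelf's top and the next shelf's underside is 352 mm.


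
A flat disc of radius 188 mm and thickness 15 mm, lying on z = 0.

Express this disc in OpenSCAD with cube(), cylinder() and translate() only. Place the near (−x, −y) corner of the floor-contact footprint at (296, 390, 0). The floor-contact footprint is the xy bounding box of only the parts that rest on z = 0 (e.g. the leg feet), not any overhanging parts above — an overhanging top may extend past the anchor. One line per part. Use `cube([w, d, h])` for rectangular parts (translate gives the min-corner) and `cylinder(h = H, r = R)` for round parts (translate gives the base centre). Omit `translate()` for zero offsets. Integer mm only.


translate([484, 578, 0]) cylinder(h = 15, r = 188);


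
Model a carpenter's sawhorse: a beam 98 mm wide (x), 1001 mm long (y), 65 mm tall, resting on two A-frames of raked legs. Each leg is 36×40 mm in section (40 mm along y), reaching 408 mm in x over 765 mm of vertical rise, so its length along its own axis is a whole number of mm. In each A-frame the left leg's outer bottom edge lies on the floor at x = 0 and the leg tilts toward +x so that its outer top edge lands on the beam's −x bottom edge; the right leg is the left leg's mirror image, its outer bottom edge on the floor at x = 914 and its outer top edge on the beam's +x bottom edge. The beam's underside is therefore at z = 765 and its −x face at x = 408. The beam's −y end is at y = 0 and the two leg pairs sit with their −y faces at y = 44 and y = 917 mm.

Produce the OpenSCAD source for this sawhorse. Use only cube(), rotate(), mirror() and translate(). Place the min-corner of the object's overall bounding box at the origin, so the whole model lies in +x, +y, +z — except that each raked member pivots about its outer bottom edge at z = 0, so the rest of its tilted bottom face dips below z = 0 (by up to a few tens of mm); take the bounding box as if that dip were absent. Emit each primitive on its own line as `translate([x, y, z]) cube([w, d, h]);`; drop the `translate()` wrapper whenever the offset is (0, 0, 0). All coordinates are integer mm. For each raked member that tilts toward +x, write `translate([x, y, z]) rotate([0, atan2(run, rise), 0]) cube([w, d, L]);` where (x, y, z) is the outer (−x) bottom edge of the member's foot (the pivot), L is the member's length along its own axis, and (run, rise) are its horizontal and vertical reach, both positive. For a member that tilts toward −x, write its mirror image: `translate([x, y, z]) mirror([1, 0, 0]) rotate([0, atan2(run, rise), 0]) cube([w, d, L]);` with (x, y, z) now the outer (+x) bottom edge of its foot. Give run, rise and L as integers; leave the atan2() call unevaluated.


translate([408, 0, 765]) cube([98, 1001, 65]);
translate([0, 44, 0]) rotate([0, atan2(408, 765), 0]) cube([36, 40, 867]);
translate([914, 44, 0]) mirror([1, 0, 0]) rotate([0, atan2(408, 765), 0]) cube([36, 40, 867]);
translate([0, 917, 0]) rotate([0, atan2(408, 765), 0]) cube([36, 40, 867]);
translate([914, 917, 0]) mirror([1, 0, 0]) rotate([0, atan2(408, 765), 0]) cube([36, 40, 867]);


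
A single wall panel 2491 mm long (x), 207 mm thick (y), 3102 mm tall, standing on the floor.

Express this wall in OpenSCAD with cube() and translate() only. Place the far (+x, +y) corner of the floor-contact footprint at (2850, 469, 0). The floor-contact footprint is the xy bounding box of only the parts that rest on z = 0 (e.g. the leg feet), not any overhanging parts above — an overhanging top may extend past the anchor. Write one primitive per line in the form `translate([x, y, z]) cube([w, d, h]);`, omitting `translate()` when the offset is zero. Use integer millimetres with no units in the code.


translate([359, 262, 0]) cube([2491, 207, 3102]);


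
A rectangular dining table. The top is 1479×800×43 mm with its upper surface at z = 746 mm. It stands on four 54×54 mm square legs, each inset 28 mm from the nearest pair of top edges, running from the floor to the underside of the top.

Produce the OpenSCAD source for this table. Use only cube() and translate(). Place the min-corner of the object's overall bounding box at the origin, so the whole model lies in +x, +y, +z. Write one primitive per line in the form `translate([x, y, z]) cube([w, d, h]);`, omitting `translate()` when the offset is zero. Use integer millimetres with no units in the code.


// leg_h = 746 - 43 = 703
translate([0, 0, 703]) cube([1479, 800, 43]);
translate([28, 28, 0]) cube([54, 54, 703]);
translate([1397, 28, 0]) cube([54, 54, 703]);
translate([28, 718, 0]) cube([54, 54, 703]);
translate([1397, 718, 0]) cube([54, 54, 703]);


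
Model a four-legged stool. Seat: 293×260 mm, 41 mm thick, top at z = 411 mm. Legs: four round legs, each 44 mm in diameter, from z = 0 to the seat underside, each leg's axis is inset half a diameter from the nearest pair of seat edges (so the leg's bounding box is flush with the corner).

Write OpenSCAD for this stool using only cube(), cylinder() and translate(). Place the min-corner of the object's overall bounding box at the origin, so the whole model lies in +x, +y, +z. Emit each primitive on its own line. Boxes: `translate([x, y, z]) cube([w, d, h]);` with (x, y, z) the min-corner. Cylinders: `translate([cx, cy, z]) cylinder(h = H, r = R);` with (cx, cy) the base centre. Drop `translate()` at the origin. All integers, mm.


translate([0, 0, 370]) cube([293, 260, 41]);
translate([22, 22, 0]) cylinder(h = 370, r = 22);
translate([271, 22, 0]) cylinder(h = 370, r = 22);
translate([22, 238, 0]) cylinder(h = 370, r = 22);
translate([271, 238, 0]) cylinder(h = 370, r = 22);


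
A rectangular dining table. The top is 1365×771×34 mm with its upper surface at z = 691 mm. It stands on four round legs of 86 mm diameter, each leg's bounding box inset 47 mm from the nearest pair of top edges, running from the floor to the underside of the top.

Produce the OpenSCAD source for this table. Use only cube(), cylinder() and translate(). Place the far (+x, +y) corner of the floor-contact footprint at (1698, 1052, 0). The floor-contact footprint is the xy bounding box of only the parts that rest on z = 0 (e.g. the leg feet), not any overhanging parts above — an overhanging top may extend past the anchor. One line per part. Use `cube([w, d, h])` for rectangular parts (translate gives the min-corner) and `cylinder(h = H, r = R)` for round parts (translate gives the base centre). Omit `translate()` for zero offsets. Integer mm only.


translate([380, 328, 657]) cube([1365, 771, 34]);
translate([470, 418, 0]) cylinder(h = 657, r = 43);
translate([1655, 418, 0]) cylinder(h = 657, r = 43);
translate([470, 1009, 0]) cylinder(h = 657, r = 43);
translate([1655, 1009, 0]) cylinder(h = 657, r = 43);


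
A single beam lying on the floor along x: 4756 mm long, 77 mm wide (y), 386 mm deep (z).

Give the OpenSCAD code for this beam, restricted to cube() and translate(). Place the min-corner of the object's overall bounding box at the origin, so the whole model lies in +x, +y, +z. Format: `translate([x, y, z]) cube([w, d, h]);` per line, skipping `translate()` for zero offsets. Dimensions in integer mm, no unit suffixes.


cube([4756, 77, 386]);


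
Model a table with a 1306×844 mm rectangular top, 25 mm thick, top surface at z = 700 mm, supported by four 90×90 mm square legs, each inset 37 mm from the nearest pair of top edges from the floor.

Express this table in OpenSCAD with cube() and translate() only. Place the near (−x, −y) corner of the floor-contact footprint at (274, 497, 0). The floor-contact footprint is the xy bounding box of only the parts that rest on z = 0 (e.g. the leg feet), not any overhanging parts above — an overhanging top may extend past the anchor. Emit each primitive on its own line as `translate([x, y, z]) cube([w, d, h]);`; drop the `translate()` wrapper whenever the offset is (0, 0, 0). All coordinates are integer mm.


translate([237, 460, 675]) cube([1306, 844, 25]);
translate([274, 497, 0]) cube([90, 90, 675]);
translate([1416, 497, 0]) cube([90, 90, 675]);
translate([274, 1177, 0]) cube([90, 90, 675]);
translate([1416, 1177, 0]) cube([90, 90, 675]);


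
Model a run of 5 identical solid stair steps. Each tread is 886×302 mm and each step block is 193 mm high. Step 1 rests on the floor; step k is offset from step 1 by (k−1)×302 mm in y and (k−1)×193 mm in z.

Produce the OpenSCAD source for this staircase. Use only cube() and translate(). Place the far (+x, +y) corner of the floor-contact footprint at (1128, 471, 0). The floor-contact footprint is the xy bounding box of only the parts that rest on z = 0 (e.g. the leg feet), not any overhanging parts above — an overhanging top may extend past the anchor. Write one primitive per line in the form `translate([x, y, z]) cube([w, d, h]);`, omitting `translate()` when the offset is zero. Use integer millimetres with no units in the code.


translate([242, 169, 0]) cube([886, 302, 193]);
translate([242, 471, 193]) cube([886, 302, 193]);
translate([242, 773, 386]) cube([886, 302, 193]);
translate([242, 1075, 579]) cube([886, 302, 193]);
translate([242, 1377, 772]) cube([886, 302, 193]);


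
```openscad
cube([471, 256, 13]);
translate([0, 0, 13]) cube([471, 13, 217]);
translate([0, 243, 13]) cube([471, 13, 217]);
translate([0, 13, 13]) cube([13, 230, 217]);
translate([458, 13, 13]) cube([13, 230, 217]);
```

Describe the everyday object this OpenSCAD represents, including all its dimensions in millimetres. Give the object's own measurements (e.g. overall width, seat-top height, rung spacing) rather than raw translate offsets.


An open-topped rectangular box: outside dimensions 471×256×230 mm, with a uniform wall and base thickness of 13 mm. The base is a full 471×256 slab on the floor; four walls sit on top of the base. The front and back walls (the −y and +y sides) span the full width; the two side walls fit between them.


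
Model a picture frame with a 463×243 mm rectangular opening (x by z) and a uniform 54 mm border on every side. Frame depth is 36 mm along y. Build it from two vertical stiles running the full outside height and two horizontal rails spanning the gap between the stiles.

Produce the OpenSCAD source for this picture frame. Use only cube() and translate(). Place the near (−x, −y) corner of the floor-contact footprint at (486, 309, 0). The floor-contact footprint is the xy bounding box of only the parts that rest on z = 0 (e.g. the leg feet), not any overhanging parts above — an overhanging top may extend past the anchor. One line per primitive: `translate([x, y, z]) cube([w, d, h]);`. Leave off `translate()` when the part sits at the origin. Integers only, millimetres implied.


translate([486, 309, 0]) cube([54, 36, 351]);
translate([1003, 309, 0]) cube([54, 36, 351]);
translate([540, 309, 0]) cube([463, 36, 54]);
translate([540, 309, 297]) cube([463, 36, 54]);


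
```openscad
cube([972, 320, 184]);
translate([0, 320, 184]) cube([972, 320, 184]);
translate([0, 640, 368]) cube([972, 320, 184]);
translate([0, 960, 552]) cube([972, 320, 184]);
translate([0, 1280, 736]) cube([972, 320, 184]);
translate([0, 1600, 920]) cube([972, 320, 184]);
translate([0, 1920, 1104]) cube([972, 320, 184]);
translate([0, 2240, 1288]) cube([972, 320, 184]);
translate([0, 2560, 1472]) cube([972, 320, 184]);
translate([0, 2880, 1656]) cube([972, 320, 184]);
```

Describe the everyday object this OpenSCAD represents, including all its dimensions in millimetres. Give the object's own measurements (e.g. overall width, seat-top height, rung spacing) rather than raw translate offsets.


A straight staircase of 10 solid steps. Each step is 972 mm wide (x), 320 mm deep (y, the going) and 184 mm tall (the rise). The first step rests on the floor; each subsequent step sits one going further in +y and one rise higher in +z, directly behind and above the previous step with no overlap.


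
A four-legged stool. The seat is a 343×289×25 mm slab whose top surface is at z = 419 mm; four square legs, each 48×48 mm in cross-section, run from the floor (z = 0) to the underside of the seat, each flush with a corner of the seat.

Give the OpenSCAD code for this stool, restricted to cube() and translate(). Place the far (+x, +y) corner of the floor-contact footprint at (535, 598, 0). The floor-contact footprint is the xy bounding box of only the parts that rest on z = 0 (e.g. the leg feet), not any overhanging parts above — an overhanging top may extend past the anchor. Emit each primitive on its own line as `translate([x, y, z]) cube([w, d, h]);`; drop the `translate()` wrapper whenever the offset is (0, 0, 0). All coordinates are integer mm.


// leg_h = 419 - 25 = 394
translate([192, 309, 394]) cube([343, 289, 25]);
translate([192, 309, 0]) cube([48, 48, 394]);
translate([487, 309, 0]) cube([48, 48, 394]);
translate([192, 550, 0]) cube([48, 48, 394]);
translate([487, 550, 0]) cube([48, 48, 394]);


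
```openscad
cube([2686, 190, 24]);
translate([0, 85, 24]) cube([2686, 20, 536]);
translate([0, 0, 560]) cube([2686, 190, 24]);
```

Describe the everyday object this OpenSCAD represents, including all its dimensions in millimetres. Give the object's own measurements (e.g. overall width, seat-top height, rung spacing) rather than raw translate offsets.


An I-beam lying along x, 2686 mm long. Overall section height 584 mm. Two flanges 190 mm wide (y) and 24 mm thick, one on the floor and one at the top; a web 20 mm thick runs between them, centred on the flange width.


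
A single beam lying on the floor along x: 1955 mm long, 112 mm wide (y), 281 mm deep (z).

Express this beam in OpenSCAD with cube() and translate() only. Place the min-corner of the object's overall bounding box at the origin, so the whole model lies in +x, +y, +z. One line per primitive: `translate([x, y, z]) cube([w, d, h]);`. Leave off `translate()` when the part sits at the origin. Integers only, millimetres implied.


cube([1955, 112, 281]);


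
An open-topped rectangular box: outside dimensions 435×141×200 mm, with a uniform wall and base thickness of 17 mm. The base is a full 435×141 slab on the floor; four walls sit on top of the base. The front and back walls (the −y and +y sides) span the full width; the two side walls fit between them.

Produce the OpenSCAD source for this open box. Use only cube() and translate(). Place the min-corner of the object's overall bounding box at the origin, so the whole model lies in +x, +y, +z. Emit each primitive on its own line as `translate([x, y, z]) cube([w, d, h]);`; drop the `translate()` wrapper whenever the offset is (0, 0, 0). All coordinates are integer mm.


cube([435, 141, 17]);
translate([0, 0, 17]) cube([435, 17, 183]);
translate([0, 124, 17]) cube([435, 17, 183]);
translate([0, 17, 17]) cube([17, 107, 183]);
translate([418, 17, 17]) cube([17, 107, 183]);


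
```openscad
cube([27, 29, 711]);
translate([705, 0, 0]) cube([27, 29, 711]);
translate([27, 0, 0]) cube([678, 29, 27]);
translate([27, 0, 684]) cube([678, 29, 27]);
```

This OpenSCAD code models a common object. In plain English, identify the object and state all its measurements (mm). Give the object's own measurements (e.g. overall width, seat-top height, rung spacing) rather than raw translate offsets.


A rectangular picture frame lying in the x–z plane (depth along y). The opening is 678 mm wide (x) by 657 mm tall (z), surrounded by a border 27 mm wide on all four sides. The frame is 29 mm deep and is made of two full-height vertical stiles with two horizontal rails fitted between them.


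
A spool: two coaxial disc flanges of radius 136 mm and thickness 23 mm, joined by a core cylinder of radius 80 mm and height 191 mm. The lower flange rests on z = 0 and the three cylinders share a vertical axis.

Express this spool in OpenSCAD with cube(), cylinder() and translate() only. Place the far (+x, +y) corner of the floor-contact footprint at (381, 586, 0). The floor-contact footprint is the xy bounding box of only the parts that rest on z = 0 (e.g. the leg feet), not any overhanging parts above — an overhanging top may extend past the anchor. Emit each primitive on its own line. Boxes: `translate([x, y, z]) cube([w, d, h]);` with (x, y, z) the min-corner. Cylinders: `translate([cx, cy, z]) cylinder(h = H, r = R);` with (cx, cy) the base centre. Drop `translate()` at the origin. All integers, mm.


translate([245, 450, 0]) cylinder(h = 23, r = 136);
translate([245, 450, 23]) cylinder(h = 191, r = 80);
translate([245, 450, 214]) cylinder(h = 23, r = 136);


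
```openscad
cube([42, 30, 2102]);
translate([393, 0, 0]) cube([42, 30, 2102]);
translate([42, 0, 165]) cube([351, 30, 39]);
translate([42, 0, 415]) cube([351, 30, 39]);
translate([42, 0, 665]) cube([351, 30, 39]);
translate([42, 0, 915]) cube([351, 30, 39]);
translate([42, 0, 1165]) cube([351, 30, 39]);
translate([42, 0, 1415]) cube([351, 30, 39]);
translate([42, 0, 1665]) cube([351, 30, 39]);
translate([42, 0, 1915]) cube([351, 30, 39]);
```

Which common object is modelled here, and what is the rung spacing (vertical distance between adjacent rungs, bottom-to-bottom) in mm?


A ladder. The rung spacing is 250 mm.

Two tall 42×30 posts with 8 short bars between them — a ladder. Adjacent rungs sit at z = 165 and z = 415, so the spacing is 415 − 165 = 250 mm.


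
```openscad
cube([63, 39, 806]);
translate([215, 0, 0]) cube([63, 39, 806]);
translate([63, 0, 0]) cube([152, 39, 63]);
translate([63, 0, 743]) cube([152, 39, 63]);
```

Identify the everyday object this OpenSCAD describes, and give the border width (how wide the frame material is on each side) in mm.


A picture frame. The border width is 63 mm.

Four thin pieces enclosing a rectangular opening — a picture frame. The two full-height stiles are 806 mm tall; the top rail sits at z = 743 and is 63 mm tall, so the border above the opening is 806 − 743 = 63 mm, matching the stile x-width.


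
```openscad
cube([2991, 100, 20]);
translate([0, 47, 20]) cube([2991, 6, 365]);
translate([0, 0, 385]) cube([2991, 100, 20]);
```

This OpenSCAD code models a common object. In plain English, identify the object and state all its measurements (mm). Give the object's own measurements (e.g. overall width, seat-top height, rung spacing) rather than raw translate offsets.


An I-beam lying along x, 2991 mm long. Overall section height 405 mm. Two flanges 100 mm wide (y) and 20 mm thick, one on the floor and one at the top; a web 6 mm thick runs between them, centred on the flange width.


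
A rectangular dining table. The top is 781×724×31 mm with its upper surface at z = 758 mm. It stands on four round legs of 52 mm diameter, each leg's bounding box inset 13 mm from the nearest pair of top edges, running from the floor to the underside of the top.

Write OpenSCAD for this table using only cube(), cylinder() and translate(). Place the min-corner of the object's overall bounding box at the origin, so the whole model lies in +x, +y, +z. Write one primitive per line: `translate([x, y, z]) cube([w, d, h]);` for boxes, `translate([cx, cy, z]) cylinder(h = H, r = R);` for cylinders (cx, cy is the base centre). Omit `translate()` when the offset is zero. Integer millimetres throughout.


translate([0, 0, 727]) cube([781, 724, 31]);
translate([39, 39, 0]) cylinder(h = 727, r = 26);
translate([742, 39, 0]) cylinder(h = 727, r = 26);
translate([39, 685, 0]) cylinder(h = 727, r = 26);
translate([742, 685, 0]) cylinder(h = 727, r = 26);


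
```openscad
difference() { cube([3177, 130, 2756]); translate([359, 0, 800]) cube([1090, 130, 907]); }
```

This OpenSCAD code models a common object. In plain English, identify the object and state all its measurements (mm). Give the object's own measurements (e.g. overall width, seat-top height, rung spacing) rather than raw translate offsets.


A wall 3177 mm long (x), 130 mm thick (y), 2756 mm tall, with a rectangular window opening cut through it. The opening is 1090 mm wide and 907 mm tall; its sill is at z = 800 mm and its near (−x) edge is 359 mm from the wall's −x end. The opening passes through the full wall thickness.


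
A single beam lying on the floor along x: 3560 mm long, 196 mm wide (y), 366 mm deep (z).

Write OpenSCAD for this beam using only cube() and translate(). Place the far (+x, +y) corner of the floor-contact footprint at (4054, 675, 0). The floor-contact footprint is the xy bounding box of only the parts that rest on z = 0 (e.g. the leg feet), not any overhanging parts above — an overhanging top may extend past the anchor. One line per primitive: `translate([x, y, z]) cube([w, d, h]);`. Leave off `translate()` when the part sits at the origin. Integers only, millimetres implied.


translate([494, 479, 0]) cube([3560, 196, 366]);


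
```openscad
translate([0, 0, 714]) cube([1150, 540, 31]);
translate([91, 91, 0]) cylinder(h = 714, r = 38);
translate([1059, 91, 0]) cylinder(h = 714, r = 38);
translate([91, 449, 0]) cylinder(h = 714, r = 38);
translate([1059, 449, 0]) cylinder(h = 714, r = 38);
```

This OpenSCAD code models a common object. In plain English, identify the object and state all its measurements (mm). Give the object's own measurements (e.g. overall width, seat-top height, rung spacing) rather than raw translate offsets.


A table: top 1150 mm (x) × 540 mm (y), 31 mm thick, upper face at z = 745 mm, on four round legs of 76 mm diameter, each leg's bounding box inset 53 mm from the nearest pair of top edges from z = 0 to the bottom of the top.


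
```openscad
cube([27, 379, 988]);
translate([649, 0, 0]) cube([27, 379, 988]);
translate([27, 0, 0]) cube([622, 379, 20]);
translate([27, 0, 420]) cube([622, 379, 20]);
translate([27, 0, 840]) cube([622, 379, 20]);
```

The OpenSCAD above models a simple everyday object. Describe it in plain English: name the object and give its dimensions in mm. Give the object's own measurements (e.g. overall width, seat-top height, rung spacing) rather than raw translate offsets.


An open bookshelf. Two side panels, each 27 mm thick, 379 mm deep and 988 mm tall, stand 676 mm apart (outside-to-outside). Between them sit 3 shelves, each 20 mm thick and 379 mm deep, spanning the full gap between the sides. The bottom shelf rests on the floor (its underside at z = 0) and the clear gap between one shelf's top and the next shelf's underside is 400 mm.


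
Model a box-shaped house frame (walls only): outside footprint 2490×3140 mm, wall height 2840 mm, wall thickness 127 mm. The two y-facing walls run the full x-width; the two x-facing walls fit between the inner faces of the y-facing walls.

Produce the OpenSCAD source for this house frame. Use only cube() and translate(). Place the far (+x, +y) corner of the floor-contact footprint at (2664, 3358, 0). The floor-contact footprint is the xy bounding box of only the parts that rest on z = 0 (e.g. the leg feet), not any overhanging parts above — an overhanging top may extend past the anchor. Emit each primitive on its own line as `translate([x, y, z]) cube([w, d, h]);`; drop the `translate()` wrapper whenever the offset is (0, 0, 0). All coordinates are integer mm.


translate([174, 218, 0]) cube([2490, 127, 2840]);
translate([174, 3231, 0]) cube([2490, 127, 2840]);
translate([174, 345, 0]) cube([127, 2886, 2840]);
translate([2537, 345, 0]) cube([127, 2886, 2840]);


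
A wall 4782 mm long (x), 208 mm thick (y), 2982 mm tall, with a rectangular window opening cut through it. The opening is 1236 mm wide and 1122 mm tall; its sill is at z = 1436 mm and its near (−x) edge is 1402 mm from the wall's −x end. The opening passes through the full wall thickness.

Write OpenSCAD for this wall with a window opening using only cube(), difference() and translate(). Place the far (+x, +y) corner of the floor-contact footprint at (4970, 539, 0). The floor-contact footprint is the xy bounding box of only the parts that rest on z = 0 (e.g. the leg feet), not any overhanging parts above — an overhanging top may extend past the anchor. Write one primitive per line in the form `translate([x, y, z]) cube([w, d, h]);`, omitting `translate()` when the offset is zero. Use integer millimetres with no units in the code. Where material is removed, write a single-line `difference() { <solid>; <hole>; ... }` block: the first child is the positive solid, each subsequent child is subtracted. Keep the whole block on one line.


difference() { translate([188, 331, 0]) cube([4782, 208, 2982]); translate([1590, 331, 1436]) cube([1236, 208, 1122]); }


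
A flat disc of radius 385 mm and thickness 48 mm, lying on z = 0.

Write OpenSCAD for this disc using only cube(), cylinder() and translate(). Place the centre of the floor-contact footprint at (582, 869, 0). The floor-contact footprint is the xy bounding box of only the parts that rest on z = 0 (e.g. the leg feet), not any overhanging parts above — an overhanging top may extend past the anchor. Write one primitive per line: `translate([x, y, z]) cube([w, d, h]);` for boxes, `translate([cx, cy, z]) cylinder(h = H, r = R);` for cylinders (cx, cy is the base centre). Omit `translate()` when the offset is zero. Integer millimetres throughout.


translate([582, 869, 0]) cylinder(h = 48, r = 385);


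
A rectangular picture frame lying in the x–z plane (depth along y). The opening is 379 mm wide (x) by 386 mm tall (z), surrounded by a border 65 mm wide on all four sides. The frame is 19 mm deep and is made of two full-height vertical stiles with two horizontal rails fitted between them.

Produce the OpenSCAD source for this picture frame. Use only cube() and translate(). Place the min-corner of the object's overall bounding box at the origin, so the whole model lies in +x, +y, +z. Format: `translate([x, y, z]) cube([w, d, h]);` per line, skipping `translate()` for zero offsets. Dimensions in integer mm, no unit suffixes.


cube([65, 19, 516]);
translate([444, 0, 0]) cube([65, 19, 516]);
translate([65, 0, 0]) cube([379, 19, 65]);
translate([65, 0, 451]) cube([379, 19, 65]);


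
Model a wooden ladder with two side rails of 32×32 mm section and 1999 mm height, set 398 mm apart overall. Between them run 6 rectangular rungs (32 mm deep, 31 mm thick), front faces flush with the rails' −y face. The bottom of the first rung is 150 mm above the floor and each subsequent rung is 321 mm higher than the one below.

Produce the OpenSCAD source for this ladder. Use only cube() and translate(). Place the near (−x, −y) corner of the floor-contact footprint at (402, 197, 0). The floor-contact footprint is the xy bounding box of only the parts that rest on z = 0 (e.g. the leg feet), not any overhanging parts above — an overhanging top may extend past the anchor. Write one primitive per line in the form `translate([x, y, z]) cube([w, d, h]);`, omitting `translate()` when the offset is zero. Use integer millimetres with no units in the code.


translate([402, 197, 0]) cube([32, 32, 1999]);
translate([768, 197, 0]) cube([32, 32, 1999]);
translate([434, 197, 150]) cube([334, 32, 31]);
translate([434, 197, 471]) cube([334, 32, 31]);
translate([434, 197, 792]) cube([334, 32, 31]);
translate([434, 197, 1113]) cube([334, 32, 31]);
translate([434, 197, 1434]) cube([334, 32, 31]);
translate([434, 197, 1755]) cube([334, 32, 31]);


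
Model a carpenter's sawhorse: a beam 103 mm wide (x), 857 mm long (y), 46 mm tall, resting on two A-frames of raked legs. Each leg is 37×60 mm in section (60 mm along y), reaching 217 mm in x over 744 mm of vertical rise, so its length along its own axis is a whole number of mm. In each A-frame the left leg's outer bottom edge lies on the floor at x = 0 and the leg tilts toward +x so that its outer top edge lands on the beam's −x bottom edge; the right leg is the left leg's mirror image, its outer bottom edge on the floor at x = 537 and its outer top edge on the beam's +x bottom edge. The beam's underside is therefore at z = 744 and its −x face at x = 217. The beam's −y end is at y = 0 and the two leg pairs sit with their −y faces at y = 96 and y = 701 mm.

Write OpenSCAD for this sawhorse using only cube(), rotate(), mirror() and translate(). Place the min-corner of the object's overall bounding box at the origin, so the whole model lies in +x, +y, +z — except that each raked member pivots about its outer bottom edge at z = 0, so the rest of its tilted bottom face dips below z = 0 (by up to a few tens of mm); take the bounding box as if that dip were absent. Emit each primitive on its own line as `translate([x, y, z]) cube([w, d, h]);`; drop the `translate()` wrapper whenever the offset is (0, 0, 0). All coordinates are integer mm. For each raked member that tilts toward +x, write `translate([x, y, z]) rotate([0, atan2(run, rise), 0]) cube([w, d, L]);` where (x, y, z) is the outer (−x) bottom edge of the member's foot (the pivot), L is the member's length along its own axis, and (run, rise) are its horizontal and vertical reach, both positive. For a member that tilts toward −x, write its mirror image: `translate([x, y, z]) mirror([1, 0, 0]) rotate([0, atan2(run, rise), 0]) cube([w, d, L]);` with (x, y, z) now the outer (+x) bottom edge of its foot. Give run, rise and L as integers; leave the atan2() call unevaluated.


translate([217, 0, 744]) cube([103, 857, 46]);
translate([0, 96, 0]) rotate([0, atan2(217, 744), 0]) cube([37, 60, 775]);
translate([537, 96, 0]) mirror([1, 0, 0]) rotate([0, atan2(217, 744), 0]) cube([37, 60, 775]);
translate([0, 701, 0]) rotate([0, atan2(217, 744), 0]) cube([37, 60, 775]);
translate([537, 701, 0]) mirror([1, 0, 0]) rotate([0, atan2(217, 744), 0]) cube([37, 60, 775]);
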